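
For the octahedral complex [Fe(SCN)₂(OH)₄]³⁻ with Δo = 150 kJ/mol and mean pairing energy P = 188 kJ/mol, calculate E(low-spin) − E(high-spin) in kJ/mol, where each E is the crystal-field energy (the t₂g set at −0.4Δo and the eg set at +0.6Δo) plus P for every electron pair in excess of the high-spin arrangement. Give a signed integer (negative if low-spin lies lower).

76

Ligand charges: 2×(-1) from SCN⁻ and 4×(-1) from OH⁻ sum to -6; with overall charge -3, Fe is +3.
Group 8 minus oxidation state +3 gives a d⁵ configuration for Fe³⁺.
High-spin d⁵ fills as t₂g³ eg² with CFSE 3(−0.4) + 2(+0.6) = 0.0Δo = 0 kJ/mol.
For low-spin the configuration is t₂g⁵ eg⁰: orbital energy -2.0 × 150 = -300 kJ/mol, and 2 additional pairs relative to high-spin add 376 kJ/mol, giving 76 kJ/mol.
Thus E(LS) − E(HS) = 76 kJ/mol.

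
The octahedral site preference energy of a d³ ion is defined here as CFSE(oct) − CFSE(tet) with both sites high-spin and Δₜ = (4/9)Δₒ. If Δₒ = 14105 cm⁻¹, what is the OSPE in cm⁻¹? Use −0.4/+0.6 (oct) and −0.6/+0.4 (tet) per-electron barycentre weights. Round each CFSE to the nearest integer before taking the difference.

-11911

In an octahedral site d³ (HS) is t₂g³ eg⁰, giving CFSE(oct) = -1.2Δₒ = -16926 cm⁻¹.
In a tetrahedral site the filling is e² t₂¹: CFSE(tet) = -0.8Δₜ = -0.8 × (4/9)(14105) = -5015 cm⁻¹.
OSPE = -16926 − (-5015) = -11911 cm⁻¹.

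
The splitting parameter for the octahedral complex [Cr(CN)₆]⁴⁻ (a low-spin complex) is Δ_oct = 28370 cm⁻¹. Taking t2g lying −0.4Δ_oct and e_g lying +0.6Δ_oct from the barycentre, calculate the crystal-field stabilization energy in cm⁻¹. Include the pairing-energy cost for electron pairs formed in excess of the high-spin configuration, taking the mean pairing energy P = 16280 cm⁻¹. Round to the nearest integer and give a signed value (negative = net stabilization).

-29112

Each CN⁻ contributes -1; 6 × (-1) = -6. With overall charge -4, Cr is in the +2 oxidation state.
Group 6 minus oxidation state +2 gives a d⁴ configuration for Cr²⁺.
Electron filling gives t2g^4 e_g^0.
The orbital stabilization is -1.6Δ_oct = -1.6 × 28370 = -45392 cm⁻¹.
Relative to high-spin t2g^3 e_g^1 (0 paired), the low-spin configuration has 1 additional pair, contributing +1 × 16280 = +16280 cm⁻¹.
Net CFSE = -45392 + 16280 = -29112 cm⁻¹.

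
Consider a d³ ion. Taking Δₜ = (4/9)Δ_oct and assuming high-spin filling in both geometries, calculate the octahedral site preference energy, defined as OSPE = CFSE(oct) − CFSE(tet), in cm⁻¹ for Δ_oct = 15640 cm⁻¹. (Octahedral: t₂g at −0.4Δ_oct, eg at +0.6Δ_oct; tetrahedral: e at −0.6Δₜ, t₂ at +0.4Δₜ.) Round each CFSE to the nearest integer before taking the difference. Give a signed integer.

-13207

In an octahedral site d³ (HS) is t₂g³ eg⁰, giving CFSE(oct) = -1.2Δ_oct = -18768 cm⁻¹.
In a tetrahedral site the filling is e² t₂¹: CFSE(tet) = -0.8Δₜ = -0.8 × (4/9)(15640) = -5561 cm⁻¹.
OSPE = -18768 − (-5561) = -13207 cm⁻¹.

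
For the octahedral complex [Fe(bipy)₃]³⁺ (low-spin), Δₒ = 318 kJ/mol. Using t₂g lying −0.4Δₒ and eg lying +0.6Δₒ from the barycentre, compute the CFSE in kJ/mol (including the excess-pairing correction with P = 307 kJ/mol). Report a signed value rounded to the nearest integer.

-22

bipy is neutral, so the +3 overall charge sits on Fe: oxidation state +3.
Group 8 minus oxidation state +3 gives a d⁵ configuration for Fe³⁺.
The d⁵ electrons fill as t₂g⁵ eg⁰.
The orbital stabilization is -2.0Δₒ = -2.0 × 318 = -636 kJ/mol.
High-spin d⁵ would be t₂g³ eg² with 0 pairs; low-spin has 2, so 2 excess pairs cost +2P = +614 kJ/mol.
Net CFSE = -636 + 614 = -22 kJ/mol.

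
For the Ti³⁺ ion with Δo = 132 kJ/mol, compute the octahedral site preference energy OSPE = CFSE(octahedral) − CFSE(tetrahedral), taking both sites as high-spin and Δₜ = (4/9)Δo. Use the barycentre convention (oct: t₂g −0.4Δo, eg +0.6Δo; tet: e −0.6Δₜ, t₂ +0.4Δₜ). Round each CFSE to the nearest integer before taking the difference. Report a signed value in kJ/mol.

-18

Ti is in group 4, so Ti³⁺ is d¹ (4 − 3 = 1).
In an octahedral site d¹ (HS) is t₂g¹ eg⁰, giving CFSE(oct) = -0.4Δo = -53 kJ/mol.
Tetrahedral e¹ t₂⁰ gives -0.6Δₜ = -0.6 × (4/9) × 132 = -35 kJ/mol.
OSPE = CFSE(oct) − CFSE(tet) = -53 − (-35) = -18 kJ/mol.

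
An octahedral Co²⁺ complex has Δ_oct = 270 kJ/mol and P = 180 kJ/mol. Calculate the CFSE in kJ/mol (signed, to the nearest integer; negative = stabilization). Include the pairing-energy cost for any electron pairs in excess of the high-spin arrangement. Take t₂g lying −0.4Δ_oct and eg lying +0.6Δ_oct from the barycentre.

-306

Co is in group 9, so Co²⁺ is d⁷ (9 − 2 = 7).
Since Δ_oct = 270 kJ/mol > P = 180 kJ/mol, the complex adopts the low-spin configuration.
Filling d⁷ accordingly: t₂g⁶ eg¹.
Orbital CFSE = -1.8Δ_oct = -1.8 × 270 = -486 kJ/mol.
Excess pairs vs high-spin: 3 − 2 = 1; pairing cost = +180 kJ/mol.
Net CFSE = -486 + 180 = -306 kJ/mol.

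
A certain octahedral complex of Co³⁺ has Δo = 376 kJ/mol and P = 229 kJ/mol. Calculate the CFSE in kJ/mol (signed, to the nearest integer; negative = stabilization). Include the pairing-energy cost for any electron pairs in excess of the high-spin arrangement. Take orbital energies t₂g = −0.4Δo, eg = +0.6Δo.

Group 9 minus oxidation state +3 gives a d⁶ configuration for Co³⁺.
Δo > P, so pairing is preferred: the ground state is low-spin.
Filling d⁶ accordingly: t₂g⁶ eg⁰.
Orbital CFSE = -2.4Δo = -2.4 × 376 = -902 kJ/mol.
Excess pairs vs high-spin: 3 − 1 = 2; pairing cost = +458 kJ/mol.
Net CFSE = -902 + 458 = -444 kJ/mol.

-444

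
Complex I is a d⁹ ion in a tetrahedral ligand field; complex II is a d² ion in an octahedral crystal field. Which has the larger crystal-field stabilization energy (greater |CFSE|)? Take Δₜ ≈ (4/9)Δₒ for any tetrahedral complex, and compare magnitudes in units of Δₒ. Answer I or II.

II

I: Tetrahedral splitting is small, so the complex is high-spin; e⁴ t₂⁵, CFSE = -0.4Δₜ ≈ -0.18Δₒ.
II: t₂g² eg⁰, CFSE = -0.8Δₒ.
So II has the larger |CFSE|.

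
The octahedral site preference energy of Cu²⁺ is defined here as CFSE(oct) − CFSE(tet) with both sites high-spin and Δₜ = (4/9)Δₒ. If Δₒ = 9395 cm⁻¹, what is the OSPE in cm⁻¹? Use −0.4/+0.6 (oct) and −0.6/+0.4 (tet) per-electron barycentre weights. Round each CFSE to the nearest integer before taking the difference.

-3967

Cu²⁺: group 11, so d-count = 11 − 2 = 9.
Octahedral high-spin t₂g⁶ eg³: CFSE = -0.6 × 9395 = -5637 cm⁻¹.
Tetrahedral: e⁴ t₂⁵, CFSE = 4(−0.6) + 5(+0.4) = -0.4Δₜ = -0.4 × (4/9) × 9395 = -1670 cm⁻¹.
OSPE = CFSE(oct) − CFSE(tet) = -5637 − (-1670) = -3967 cm⁻¹.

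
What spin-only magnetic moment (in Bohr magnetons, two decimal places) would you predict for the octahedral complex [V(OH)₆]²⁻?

1.73 Bohr magnetons

Each OH⁻ contributes -1; 6 × (-1) = -6. With overall charge -2, V is in the +4 oxidation state.
V sits in group 5; removing 4 electrons leaves V⁴⁺ with 5 − 4 = 1 d electrons.
For octahedral d¹ the high- and low-spin configurations coincide.
Configuration: t2g^1 e_g^0 → 1 unpaired electron.
μ(spin-only) = √[1(1+2)] = √3 ≈ 1.73 Bohr magnetons.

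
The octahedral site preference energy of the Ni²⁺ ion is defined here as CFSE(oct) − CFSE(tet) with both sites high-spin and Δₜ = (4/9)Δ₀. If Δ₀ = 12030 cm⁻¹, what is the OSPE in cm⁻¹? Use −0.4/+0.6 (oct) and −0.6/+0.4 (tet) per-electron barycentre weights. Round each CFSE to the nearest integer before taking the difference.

Ni sits in group 10; removing 2 electrons leaves Ni²⁺ with 10 − 2 = 8 d electrons.
In an octahedral site d⁸ (HS) is t₂g⁶ eg², giving CFSE(oct) = -1.2Δ₀ = -14436 cm⁻¹.
Tetrahedral e⁴ t₂⁴ gives -0.8Δₜ = -0.8 × (4/9) × 12030 = -4277 cm⁻¹.
OSPE = CFSE(oct) − CFSE(tet) = -14436 − (-4277) = -10159 cm⁻¹.

-10159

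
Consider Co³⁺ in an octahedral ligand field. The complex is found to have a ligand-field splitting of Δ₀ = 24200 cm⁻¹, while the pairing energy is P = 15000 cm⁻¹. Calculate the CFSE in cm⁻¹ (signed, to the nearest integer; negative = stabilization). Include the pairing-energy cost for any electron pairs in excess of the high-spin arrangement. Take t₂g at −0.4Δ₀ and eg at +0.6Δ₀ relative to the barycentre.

Co³⁺: group 9, so d-count = 9 − 3 = 6.
Δ₀ > P, so pairing is preferred: the ground state is low-spin.
Configuration: t₂g⁶ eg⁰.
Orbital CFSE = -2.4Δ₀ = -2.4 × 24200 = -58080 cm⁻¹.
Excess pairs vs high-spin: 3 − 1 = 2; pairing cost = +30000 cm⁻¹.
Net CFSE = -58080 + 30000 = -28080 cm⁻¹.

-28080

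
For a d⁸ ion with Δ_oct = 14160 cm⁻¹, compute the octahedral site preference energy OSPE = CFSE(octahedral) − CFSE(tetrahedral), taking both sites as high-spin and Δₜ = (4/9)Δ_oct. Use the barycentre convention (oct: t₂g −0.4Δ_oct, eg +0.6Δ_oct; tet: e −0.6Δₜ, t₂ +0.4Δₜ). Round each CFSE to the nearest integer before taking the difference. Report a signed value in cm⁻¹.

-11957

Octahedral (high-spin): t₂g⁶ eg², CFSE = 6(−0.4) + 2(+0.6) = -1.2Δ_oct = -1.2 × 14160 = -16992 cm⁻¹.
Tetrahedral e⁴ t₂⁴ gives -0.8Δₜ = -0.8 × (4/9) × 14160 = -5035 cm⁻¹.
Subtracting, OSPE = -16992 − (-5035) = -11957 cm⁻¹.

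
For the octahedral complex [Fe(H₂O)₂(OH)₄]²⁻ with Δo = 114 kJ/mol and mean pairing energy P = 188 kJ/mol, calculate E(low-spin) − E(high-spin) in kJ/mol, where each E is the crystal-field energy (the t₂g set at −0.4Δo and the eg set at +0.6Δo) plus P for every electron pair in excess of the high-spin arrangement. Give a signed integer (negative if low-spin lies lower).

Ligand charges: 2×(+0) from H₂O and 4×(-1) from OH⁻ sum to -4; with overall charge -2, Fe is +2.
Fe is in group 8, so Fe²⁺ is d⁶ (8 − 2 = 6).
In the high-spin limit (t₂g⁴ eg²) the orbital term is -0.4Δo = -46 kJ/mol, with no excess pairing.
Low-spin t₂g⁶ eg⁰ gives -2.4Δo = -274 kJ/mol, but forming 2 extra pairs costs 2P = 376 kJ/mol, so E(LS) = -274 + 376 = 102 kJ/mol.
Thus E(LS) − E(HS) = 148 kJ/mol.

148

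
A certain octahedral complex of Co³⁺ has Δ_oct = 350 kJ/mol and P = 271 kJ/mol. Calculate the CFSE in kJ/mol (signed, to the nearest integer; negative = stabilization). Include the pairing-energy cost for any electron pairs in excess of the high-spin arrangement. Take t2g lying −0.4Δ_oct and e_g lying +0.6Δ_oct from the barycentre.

-298

Group 9 minus oxidation state +3 gives a d⁶ configuration for Co³⁺.
Since Δ_oct = 350 kJ/mol > P = 271 kJ/mol, the complex adopts the low-spin configuration.
Filling d⁶ accordingly: t2g^6 e_g^0.
Orbital CFSE = -2.4Δ_oct = -2.4 × 350 = -840 kJ/mol.
Excess pairs vs high-spin: 3 − 1 = 2; pairing cost = +542 kJ/mol.
Net CFSE = -840 + 542 = -298 kJ/mol.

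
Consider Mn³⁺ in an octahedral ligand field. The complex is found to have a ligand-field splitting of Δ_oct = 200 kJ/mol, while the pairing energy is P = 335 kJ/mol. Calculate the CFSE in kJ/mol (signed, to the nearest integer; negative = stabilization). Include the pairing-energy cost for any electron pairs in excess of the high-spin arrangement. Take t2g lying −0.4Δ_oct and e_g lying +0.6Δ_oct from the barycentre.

Group 7 minus oxidation state +3 gives a d⁴ configuration for Mn³⁺.
Here Δ_oct < P (200 < 335), so the high-spin state is favoured.
Filling d⁴ accordingly: t2g^3 e_g^1.
Orbital CFSE = -0.6Δ_oct = -0.6 × 200 = -120 kJ/mol.
High-spin has no excess pairs, so no pairing correction applies.

-120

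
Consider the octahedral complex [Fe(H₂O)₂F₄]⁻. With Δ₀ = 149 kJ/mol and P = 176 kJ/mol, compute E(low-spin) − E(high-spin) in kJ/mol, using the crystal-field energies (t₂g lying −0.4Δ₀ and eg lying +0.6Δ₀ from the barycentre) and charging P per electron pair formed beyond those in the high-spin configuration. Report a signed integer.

Ligand charges: 2×(+0) from H₂O and 4×(-1) from F⁻ sum to -4; with overall charge -1, Fe is +3.
Fe³⁺: group 8, so d-count = 8 − 3 = 5.
In the high-spin limit (t₂g³ eg²) the orbital term is 0.0Δ₀ = 0 kJ/mol, with no excess pairing.
Low-spin t₂g⁵ eg⁰ gives -2.0Δ₀ = -298 kJ/mol, but forming 2 extra pairs costs 2P = 352 kJ/mol, so E(LS) = -298 + 352 = 54 kJ/mol.
The difference is 54 − (0) = 54 kJ/mol, so high-spin lies lower.

54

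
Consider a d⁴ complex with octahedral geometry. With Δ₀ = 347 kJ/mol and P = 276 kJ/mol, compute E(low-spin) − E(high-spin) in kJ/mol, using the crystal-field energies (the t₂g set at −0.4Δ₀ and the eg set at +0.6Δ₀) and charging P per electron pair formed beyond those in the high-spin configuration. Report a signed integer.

-71

High-spin d⁴ fills as t₂g³ eg¹ with CFSE 3(−0.4) + 1(+0.6) = -0.6Δ₀ = -208 kJ/mol.
Low-spin: t₂g⁴ eg⁰, orbital CFSE = -1.6Δ₀ = -555 kJ/mol; plus 1 excess pair × P = +276 kJ/mol; total -279 kJ/mol.
Thus E(LS) − E(HS) = -71 kJ/mol.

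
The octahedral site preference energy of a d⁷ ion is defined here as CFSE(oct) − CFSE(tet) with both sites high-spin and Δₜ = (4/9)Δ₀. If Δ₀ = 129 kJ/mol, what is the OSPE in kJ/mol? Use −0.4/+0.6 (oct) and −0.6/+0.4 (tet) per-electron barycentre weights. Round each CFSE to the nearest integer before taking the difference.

-34

Octahedral high-spin t₂g⁵ eg²: CFSE = -0.8 × 129 = -103 kJ/mol.
In a tetrahedral site the filling is e⁴ t₂³: CFSE(tet) = -1.2Δₜ = -1.2 × (4/9)(129) = -69 kJ/mol.
Subtracting, OSPE = -103 − (-69) = -34 kJ/mol.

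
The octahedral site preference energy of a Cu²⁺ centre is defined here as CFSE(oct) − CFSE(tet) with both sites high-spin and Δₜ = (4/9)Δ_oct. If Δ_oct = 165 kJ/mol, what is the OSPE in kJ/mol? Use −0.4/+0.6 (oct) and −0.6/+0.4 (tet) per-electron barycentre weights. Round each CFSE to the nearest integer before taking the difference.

-70

Cu²⁺: group 11, so d-count = 11 − 2 = 9.
In an octahedral site d⁹ (HS) is t₂g⁶ eg³, giving CFSE(oct) = -0.6Δ_oct = -99 kJ/mol.
Tetrahedral e⁴ t₂⁵ gives -0.4Δₜ = -0.4 × (4/9) × 165 = -29 kJ/mol.
OSPE = -99 − (-29) = -70 kJ/mol.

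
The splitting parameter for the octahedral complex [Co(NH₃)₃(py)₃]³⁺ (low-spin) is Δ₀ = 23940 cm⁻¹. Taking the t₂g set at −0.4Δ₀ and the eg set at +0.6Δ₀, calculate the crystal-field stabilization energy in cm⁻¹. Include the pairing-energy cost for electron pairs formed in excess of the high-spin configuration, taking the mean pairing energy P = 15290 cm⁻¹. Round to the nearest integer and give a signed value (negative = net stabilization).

-26876

Ligand charges: 3×(+0) from NH₃ and 3×(+0) from py sum to +0; with overall charge +3, Co is +3.
Co is in group 9, so Co³⁺ is d⁶ (9 − 3 = 6).
The d⁶ electrons fill as t₂g⁶ eg⁰.
Orbital CFSE = 6(-0.4) + 0(0.6) = -2.4Δ₀ = -2.4 × 23940 = -57456 cm⁻¹.
Relative to high-spin t₂g⁴ eg² (1 paired), the low-spin configuration has 2 additional pairs, contributing +2 × 15290 = +30580 cm⁻¹.
Overall CFSE = -57456 + 30580 = -26876 cm⁻¹.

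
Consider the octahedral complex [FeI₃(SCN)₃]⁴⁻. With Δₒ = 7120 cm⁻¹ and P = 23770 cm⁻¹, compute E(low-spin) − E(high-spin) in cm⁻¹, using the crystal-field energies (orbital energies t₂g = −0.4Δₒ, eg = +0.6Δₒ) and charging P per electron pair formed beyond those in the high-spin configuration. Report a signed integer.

Ligand charges: 3×(-1) from I⁻ and 3×(-1) from SCN⁻ sum to -6; with overall charge -4, Fe is +2.
Fe²⁺: group 8, so d-count = 8 − 2 = 6.
High-spin d⁶ fills as t₂g⁴ eg² with CFSE 4(−0.4) + 2(+0.6) = -0.4Δₒ = -2848 cm⁻¹.
Low-spin t₂g⁶ eg⁰ gives -2.4Δₒ = -17088 cm⁻¹, but forming 2 extra pairs costs 2P = 47540 cm⁻¹, so E(LS) = -17088 + 47540 = 30452 cm⁻¹.
The difference is 30452 − (-2848) = 33300 cm⁻¹, so high-spin lies lower.

33300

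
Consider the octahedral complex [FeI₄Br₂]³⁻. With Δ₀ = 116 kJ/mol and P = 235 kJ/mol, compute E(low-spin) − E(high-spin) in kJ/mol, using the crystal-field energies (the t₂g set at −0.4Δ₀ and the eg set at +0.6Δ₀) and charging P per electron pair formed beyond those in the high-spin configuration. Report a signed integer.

238

Ligand charges: 4×(-1) from I⁻ and 2×(-1) from Br⁻ sum to -6; with overall charge -3, Fe is +3.
Fe is in group 8, so Fe³⁺ is d⁵ (8 − 3 = 5).
High-spin: t₂g³ eg², CFSE = 0.0Δ₀ = 0 kJ/mol.
For low-spin the configuration is t₂g⁵ eg⁰: orbital energy -2.0 × 116 = -232 kJ/mol, and 2 additional pairs relative to high-spin add 470 kJ/mol, giving 238 kJ/mol.
The difference is 238 − (0) = 238 kJ/mol, so high-spin lies lower.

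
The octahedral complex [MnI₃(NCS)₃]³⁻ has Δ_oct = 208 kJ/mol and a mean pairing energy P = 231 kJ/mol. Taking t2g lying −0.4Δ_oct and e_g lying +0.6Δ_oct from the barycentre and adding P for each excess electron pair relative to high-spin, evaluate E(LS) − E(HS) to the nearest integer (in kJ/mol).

Ligand charges: 3×(-1) from I⁻ and 3×(-1) from NCS⁻ sum to -6; with overall charge -3, Mn is +3.
Group 7 minus oxidation state +3 gives a d⁴ configuration for Mn³⁺.
High-spin d⁴ fills as t2g^3 e_g^1 with CFSE 3(−0.4) + 1(+0.6) = -0.6Δ_oct = -125 kJ/mol.
Low-spin: t2g^4 e_g^0, orbital CFSE = -1.6Δ_oct = -333 kJ/mol; plus 1 excess pair × P = +231 kJ/mol; total -102 kJ/mol.
The difference is -102 − (-125) = 23 kJ/mol, so high-spin lies lower.

23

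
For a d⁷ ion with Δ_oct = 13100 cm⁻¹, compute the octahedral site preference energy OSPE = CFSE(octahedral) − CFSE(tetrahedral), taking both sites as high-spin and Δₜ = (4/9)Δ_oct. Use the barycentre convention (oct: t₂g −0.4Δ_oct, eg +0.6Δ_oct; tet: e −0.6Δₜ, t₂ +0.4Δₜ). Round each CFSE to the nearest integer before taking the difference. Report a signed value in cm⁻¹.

In an octahedral site d⁷ (HS) is t₂g⁵ eg², giving CFSE(oct) = -0.8Δ_oct = -10480 cm⁻¹.
In a tetrahedral site the filling is e⁴ t₂³: CFSE(tet) = -1.2Δₜ = -1.2 × (4/9)(13100) = -6987 cm⁻¹.
Subtracting, OSPE = -10480 − (-6987) = -3493 cm⁻¹.

-3493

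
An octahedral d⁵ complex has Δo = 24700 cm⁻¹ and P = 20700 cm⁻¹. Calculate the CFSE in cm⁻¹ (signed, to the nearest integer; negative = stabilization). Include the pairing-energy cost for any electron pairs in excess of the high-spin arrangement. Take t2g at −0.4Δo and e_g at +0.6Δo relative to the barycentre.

Since Δo = 24700 cm⁻¹ > P = 20700 cm⁻¹, the complex adopts the low-spin configuration.
Filling d⁵ accordingly: t2g^5 e_g^0.
Orbital CFSE = -2.0Δo = -2.0 × 24700 = -49400 cm⁻¹.
Excess pairs vs high-spin: 2 − 0 = 2; pairing cost = +41400 cm⁻¹.
Net CFSE = -49400 + 41400 = -8000 cm⁻¹.

-8000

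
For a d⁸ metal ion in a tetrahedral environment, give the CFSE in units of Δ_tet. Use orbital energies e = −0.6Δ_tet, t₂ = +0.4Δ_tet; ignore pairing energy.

With tetrahedral geometry the complex is necessarily high-spin.
Configuration: e⁴ t₂⁴.
CFSE = 4(-0.6Δ_tet) + 4(0.4Δ_tet) = -2.4Δ_tet + 1.6Δ_tet = -0.8Δ_tet.

-0.8 Δ_tet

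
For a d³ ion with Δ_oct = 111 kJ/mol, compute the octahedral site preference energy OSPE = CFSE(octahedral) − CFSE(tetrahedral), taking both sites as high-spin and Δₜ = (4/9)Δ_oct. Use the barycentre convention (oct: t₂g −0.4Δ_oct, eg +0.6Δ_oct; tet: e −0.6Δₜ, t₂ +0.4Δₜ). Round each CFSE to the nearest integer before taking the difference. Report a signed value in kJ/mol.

Octahedral high-spin t₂g³ eg⁰: CFSE = -1.2 × 111 = -133 kJ/mol.
Tetrahedral: e² t₂¹, CFSE = 2(−0.6) + 1(+0.4) = -0.8Δₜ = -0.8 × (4/9) × 111 = -39 kJ/mol.
OSPE = -133 − (-39) = -94 kJ/mol.

-94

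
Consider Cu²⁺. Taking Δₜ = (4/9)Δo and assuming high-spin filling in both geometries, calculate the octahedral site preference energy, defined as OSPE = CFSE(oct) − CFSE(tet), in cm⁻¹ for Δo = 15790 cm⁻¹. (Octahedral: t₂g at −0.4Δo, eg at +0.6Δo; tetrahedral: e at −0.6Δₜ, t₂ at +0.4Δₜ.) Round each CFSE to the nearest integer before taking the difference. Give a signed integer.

-6667

Cu is in group 11, so Cu²⁺ is d⁹ (11 − 2 = 9).
In an octahedral site d⁹ (HS) is t₂g⁶ eg³, giving CFSE(oct) = -0.6Δo = -9474 cm⁻¹.
Tetrahedral e⁴ t₂⁵ gives -0.4Δₜ = -0.4 × (4/9) × 15790 = -2807 cm⁻¹.
Subtracting, OSPE = -9474 − (-2807) = -6667 cm⁻¹.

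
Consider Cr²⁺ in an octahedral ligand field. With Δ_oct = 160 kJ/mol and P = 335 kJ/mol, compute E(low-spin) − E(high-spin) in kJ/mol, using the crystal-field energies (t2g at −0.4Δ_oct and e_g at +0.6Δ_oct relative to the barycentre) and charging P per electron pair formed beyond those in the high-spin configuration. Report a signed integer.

Cr sits in group 6; removing 2 electrons leaves Cr²⁺ with 6 − 2 = 4 d electrons.
High-spin d⁴ fills as t2g^3 e_g^1 with CFSE 3(−0.4) + 1(+0.6) = -0.6Δ_oct = -96 kJ/mol.
Low-spin: t2g^4 e_g^0, orbital CFSE = -1.6Δ_oct = -256 kJ/mol; plus 1 excess pair × P = +335 kJ/mol; total 79 kJ/mol.
Thus E(LS) − E(HS) = 175 kJ/mol.

175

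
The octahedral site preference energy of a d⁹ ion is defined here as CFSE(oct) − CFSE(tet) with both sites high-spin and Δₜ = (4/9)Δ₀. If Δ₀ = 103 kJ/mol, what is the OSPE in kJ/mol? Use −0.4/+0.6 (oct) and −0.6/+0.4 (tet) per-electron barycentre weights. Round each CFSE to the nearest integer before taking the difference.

-44

In an octahedral site d⁹ (HS) is t₂g⁶ eg³, giving CFSE(oct) = -0.6Δ₀ = -62 kJ/mol.
Tetrahedral: e⁴ t₂⁵, CFSE = 4(−0.6) + 5(+0.4) = -0.4Δₜ = -0.4 × (4/9) × 103 = -18 kJ/mol.
OSPE = CFSE(oct) − CFSE(tet) = -62 − (-18) = -44 kJ/mol.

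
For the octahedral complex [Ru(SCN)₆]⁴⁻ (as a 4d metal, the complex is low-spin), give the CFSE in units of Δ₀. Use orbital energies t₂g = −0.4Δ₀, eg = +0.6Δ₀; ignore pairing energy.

-2.4 Δ₀

Each SCN⁻ contributes -1; 6 × (-1) = -6. With overall charge -4, Ru is in the +2 oxidation state.
Ru sits in group 8; removing 2 electrons leaves Ru²⁺ with 8 − 2 = 6 d electrons.
Configuration: t₂g⁶ eg⁰.
CFSE = 6(-0.4Δ₀) + 0(0.6Δ₀) = -2.4Δ₀ + 0.0Δ₀ = -2.4Δ₀.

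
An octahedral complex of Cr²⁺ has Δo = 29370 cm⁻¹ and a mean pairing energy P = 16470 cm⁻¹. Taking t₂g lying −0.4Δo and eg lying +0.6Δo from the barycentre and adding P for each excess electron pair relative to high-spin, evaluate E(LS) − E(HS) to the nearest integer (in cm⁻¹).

-12900

Group 6 minus oxidation state +2 gives a d⁴ configuration for Cr²⁺.
High-spin d⁴ fills as t₂g³ eg¹ with CFSE 3(−0.4) + 1(+0.6) = -0.6Δo = -17622 cm⁻¹.
For low-spin the configuration is t₂g⁴ eg⁰: orbital energy -1.6 × 29370 = -46992 cm⁻¹, and 1 additional pair relative to high-spin adds 16470 cm⁻¹, giving -30522 cm⁻¹.
Thus E(LS) − E(HS) = -12900 cm⁻¹.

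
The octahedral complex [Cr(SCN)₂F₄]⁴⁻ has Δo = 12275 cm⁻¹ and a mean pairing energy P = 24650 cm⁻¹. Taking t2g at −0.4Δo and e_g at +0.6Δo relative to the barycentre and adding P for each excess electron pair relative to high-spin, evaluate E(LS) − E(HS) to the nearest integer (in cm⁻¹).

12375

Ligand charges: 2×(-1) from SCN⁻ and 4×(-1) from F⁻ sum to -6; with overall charge -4, Cr is +2.
Group 6 minus oxidation state +2 gives a d⁴ configuration for Cr²⁺.
High-spin: t2g^3 e_g^1, CFSE = -0.6Δo = -7365 cm⁻¹.
Low-spin t2g^4 e_g^0 gives -1.6Δo = -19640 cm⁻¹, but forming 1 extra pair costs 1P = 24650 cm⁻¹, so E(LS) = -19640 + 24650 = 5010 cm⁻¹.
E(LS) − E(HS) = 5010 − (-7365) = 12375 cm⁻¹.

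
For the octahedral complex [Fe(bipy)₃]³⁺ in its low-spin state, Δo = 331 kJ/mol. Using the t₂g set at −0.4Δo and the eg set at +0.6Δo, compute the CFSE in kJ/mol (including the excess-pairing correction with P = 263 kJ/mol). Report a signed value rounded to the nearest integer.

bipy is neutral, so the +3 overall charge sits on Fe: oxidation state +3.
Fe is in group 8, so Fe³⁺ is d⁵ (8 − 3 = 5).
Electron filling gives t₂g⁵ eg⁰.
CFSE(orbital) = 5×(-0.4Δo) + 0×(0.6Δo) = -2.0Δo; with Δo = 331 kJ/mol that is -662 kJ/mol.
Relative to high-spin t₂g³ eg² (0 paired), the low-spin configuration has 2 additional pairs, contributing +2 × 263 = +526 kJ/mol.
Net CFSE = -662 + 526 = -136 kJ/mol.

-136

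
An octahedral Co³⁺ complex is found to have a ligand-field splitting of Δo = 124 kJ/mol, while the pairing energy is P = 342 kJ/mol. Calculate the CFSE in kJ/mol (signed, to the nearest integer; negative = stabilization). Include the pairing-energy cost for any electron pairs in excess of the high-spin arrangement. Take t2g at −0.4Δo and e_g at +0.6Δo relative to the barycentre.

Co³⁺: group 9, so d-count = 9 − 3 = 6.
Here Δo < P (124 < 342), so the high-spin state is favoured.
That gives t2g^4 e_g^2.
Orbital CFSE = -0.4Δo = -0.4 × 124 = -50 kJ/mol.
High-spin has no excess pairs, so no pairing correction applies.

-50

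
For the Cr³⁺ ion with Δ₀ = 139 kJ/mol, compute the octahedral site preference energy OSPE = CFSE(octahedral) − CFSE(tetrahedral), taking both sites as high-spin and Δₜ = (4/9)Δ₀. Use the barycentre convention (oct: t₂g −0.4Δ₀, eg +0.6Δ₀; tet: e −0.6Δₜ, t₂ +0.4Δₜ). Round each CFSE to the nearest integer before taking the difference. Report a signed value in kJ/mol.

-118

Cr is in group 6, so Cr³⁺ is d³ (6 − 3 = 3).
Octahedral (high-spin): t₂g³ eg⁰, CFSE = 3(−0.4) + 0(+0.6) = -1.2Δ₀ = -1.2 × 139 = -167 kJ/mol.
In a tetrahedral site the filling is e² t₂¹: CFSE(tet) = -0.8Δₜ = -0.8 × (4/9)(139) = -49 kJ/mol.
Subtracting, OSPE = -167 − (-49) = -118 kJ/mol.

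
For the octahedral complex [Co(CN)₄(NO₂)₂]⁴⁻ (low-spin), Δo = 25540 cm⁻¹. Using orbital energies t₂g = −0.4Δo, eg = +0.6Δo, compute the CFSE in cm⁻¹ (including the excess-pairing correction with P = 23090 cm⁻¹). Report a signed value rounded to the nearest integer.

-22882

Ligand charges: 4×(-1) from CN⁻ and 2×(-1) from NO₂⁻ sum to -6; with overall charge -4, Co is +2.
Group 9 minus oxidation state +2 gives a d⁷ configuration for Co²⁺.
Electron filling gives t₂g⁶ eg¹.
CFSE(orbital) = 6×(-0.4Δo) + 1×(0.6Δo) = -1.8Δo; with Δo = 25540 cm⁻¹ that is -45972 cm⁻¹.
High-spin d⁷ would be t₂g⁵ eg² with 2 pairs; low-spin has 3, so 1 excess pair costs +1P = +23090 cm⁻¹.
Net CFSE = -45972 + 23090 = -22882 cm⁻¹.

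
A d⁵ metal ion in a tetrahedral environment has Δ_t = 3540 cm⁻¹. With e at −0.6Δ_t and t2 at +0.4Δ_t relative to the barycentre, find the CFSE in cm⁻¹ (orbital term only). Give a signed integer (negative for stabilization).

With tetrahedral geometry the complex is necessarily high-spin.
Electron filling gives e^2 t2^3.
The orbital stabilization is 0.0Δ_t = 0.0 × 3540 = 0 cm⁻¹.

0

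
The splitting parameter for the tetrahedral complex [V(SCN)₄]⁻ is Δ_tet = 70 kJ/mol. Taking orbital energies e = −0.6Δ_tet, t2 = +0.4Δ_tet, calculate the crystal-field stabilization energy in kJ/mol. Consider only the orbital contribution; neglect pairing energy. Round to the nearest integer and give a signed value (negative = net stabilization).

Each SCN⁻ contributes -1; 4 × (-1) = -4. With overall charge -1, V is in the +3 oxidation state.
V is in group 5, so V³⁺ is d² (5 − 3 = 2).
Tetrahedral fields are weak (Δₜ ≈ 4/9 Δₒ), so electrons fill high-spin.
Electron filling gives e^2 t2^0.
The orbital stabilization is -1.2Δ_tet = -1.2 × 70 = -84 kJ/mol.

-84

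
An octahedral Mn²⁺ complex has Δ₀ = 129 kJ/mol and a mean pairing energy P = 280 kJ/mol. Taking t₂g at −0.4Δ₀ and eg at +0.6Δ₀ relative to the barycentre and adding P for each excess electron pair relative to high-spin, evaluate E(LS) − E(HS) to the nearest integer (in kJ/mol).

Mn²⁺: group 7, so d-count = 7 − 2 = 5.
High-spin d⁵ fills as t₂g³ eg² with CFSE 3(−0.4) + 2(+0.6) = 0.0Δ₀ = 0 kJ/mol.
For low-spin the configuration is t₂g⁵ eg⁰: orbital energy -2.0 × 129 = -258 kJ/mol, and 2 additional pairs relative to high-spin add 560 kJ/mol, giving 302 kJ/mol.
Thus E(LS) − E(HS) = 302 kJ/mol.

302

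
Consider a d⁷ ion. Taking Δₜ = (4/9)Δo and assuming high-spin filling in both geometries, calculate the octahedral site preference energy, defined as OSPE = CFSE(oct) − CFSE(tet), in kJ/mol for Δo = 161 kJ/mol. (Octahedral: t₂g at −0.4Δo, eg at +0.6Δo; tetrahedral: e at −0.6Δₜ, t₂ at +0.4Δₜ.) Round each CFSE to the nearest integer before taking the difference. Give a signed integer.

-43

Octahedral high-spin t2g^5 e_g^2: CFSE = -0.8 × 161 = -129 kJ/mol.
In a tetrahedral site the filling is e^4 t2^3: CFSE(tet) = -1.2Δₜ = -1.2 × (4/9)(161) = -86 kJ/mol.
OSPE = -129 − (-86) = -43 kJ/mol.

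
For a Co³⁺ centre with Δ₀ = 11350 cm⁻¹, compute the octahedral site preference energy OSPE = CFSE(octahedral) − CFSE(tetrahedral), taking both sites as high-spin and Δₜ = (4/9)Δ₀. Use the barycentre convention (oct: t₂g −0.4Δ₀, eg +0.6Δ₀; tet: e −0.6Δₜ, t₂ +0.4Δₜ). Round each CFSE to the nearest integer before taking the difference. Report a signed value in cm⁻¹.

Co sits in group 9; removing 3 electrons leaves Co³⁺ with 9 − 3 = 6 d electrons.
In an octahedral site d⁶ (HS) is t₂g⁴ eg², giving CFSE(oct) = -0.4Δ₀ = -4540 cm⁻¹.
Tetrahedral: e³ t₂³, CFSE = 3(−0.6) + 3(+0.4) = -0.6Δₜ = -0.6 × (4/9) × 11350 = -3027 cm⁻¹.
OSPE = CFSE(oct) − CFSE(tet) = -4540 − (-3027) = -1513 cm⁻¹.

-1513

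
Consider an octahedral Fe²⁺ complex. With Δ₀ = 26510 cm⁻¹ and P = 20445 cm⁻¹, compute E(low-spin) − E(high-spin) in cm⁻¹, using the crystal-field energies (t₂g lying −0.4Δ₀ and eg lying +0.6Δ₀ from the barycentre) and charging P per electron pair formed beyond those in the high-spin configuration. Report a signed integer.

-12130

Fe is in group 8, so Fe²⁺ is d⁶ (8 − 2 = 6).
In the high-spin limit (t₂g⁴ eg²) the orbital term is -0.4Δ₀ = -10604 cm⁻¹, with no excess pairing.
For low-spin the configuration is t₂g⁶ eg⁰: orbital energy -2.4 × 26510 = -63624 cm⁻¹, and 2 additional pairs relative to high-spin add 40890 cm⁻¹, giving -22734 cm⁻¹.
The difference is -22734 − (-10604) = -12130 cm⁻¹, so low-spin lies lower.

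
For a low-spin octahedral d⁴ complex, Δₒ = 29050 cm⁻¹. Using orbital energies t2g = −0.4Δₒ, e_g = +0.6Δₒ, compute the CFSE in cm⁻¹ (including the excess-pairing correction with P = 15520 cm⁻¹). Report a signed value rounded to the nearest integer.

-30960

Electron filling gives t2g^4 e_g^0.
The orbital stabilization is -1.6Δₒ = -1.6 × 29050 = -46480 cm⁻¹.
Pairing penalty: 1 pair vs 0 in the high-spin reference → 1 extra × P = 15520 cm⁻¹.
Net CFSE = -46480 + 15520 = -30960 cm⁻¹.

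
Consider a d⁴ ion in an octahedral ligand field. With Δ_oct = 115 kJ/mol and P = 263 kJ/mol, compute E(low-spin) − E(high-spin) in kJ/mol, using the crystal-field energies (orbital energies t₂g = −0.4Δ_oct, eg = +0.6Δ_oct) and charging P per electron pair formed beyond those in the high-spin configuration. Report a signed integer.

In the high-spin limit (t₂g³ eg¹) the orbital term is -0.6Δ_oct = -69 kJ/mol, with no excess pairing.
Low-spin t₂g⁴ eg⁰ gives -1.6Δ_oct = -184 kJ/mol, but forming 1 extra pair costs 1P = 263 kJ/mol, so E(LS) = -184 + 263 = 79 kJ/mol.
E(LS) − E(HS) = 79 − (-69) = 148 kJ/mol.

148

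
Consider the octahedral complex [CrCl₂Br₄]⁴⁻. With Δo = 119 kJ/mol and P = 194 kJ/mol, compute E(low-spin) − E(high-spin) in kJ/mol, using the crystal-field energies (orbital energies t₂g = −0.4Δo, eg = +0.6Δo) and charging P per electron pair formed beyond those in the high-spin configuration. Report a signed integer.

Ligand charges: 2×(-1) from Cl⁻ and 4×(-1) from Br⁻ sum to -6; with overall charge -4, Cr is +2.
Cr²⁺: group 6, so d-count = 6 − 2 = 4.
In the high-spin limit (t₂g³ eg¹) the orbital term is -0.6Δo = -71 kJ/mol, with no excess pairing.
Low-spin: t₂g⁴ eg⁰, orbital CFSE = -1.6Δo = -190 kJ/mol; plus 1 excess pair × P = +194 kJ/mol; total 4 kJ/mol.
Thus E(LS) − E(HS) = 75 kJ/mol.

75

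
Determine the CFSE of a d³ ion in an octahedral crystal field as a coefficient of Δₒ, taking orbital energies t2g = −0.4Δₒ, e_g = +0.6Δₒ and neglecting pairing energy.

-1.2 Δₒ

Configuration: t2g^3 e_g^0.
CFSE = 3(-0.4Δₒ) + 0(0.6Δₒ) = -1.2Δₒ + 0.0Δₒ = -1.2Δₒ.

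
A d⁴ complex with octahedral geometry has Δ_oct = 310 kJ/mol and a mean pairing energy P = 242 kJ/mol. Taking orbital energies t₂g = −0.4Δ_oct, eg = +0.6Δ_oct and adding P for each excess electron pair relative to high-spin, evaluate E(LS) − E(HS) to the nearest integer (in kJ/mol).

-68

High-spin d⁴ fills as t₂g³ eg¹ with CFSE 3(−0.4) + 1(+0.6) = -0.6Δ_oct = -186 kJ/mol.
Low-spin: t₂g⁴ eg⁰, orbital CFSE = -1.6Δ_oct = -496 kJ/mol; plus 1 excess pair × P = +242 kJ/mol; total -254 kJ/mol.
E(LS) − E(HS) = -254 − (-186) = -68 kJ/mol.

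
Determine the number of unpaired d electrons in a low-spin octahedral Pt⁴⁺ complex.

0

Pt is in group 10, so Pt⁴⁺ is d⁶ (10 − 4 = 6).
Configuration: t2g^6 e_g^0, giving 0 unpaired electrons.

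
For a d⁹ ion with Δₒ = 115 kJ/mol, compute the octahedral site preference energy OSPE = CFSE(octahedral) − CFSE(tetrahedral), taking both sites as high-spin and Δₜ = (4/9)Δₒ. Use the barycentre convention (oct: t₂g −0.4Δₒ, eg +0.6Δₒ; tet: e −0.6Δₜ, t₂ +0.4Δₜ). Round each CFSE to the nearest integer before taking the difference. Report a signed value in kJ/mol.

In an octahedral site d⁹ (HS) is t₂g⁶ eg³, giving CFSE(oct) = -0.6Δₒ = -69 kJ/mol.
Tetrahedral e⁴ t₂⁵ gives -0.4Δₜ = -0.4 × (4/9) × 115 = -20 kJ/mol.
OSPE = CFSE(oct) − CFSE(tet) = -69 − (-20) = -49 kJ/mol.

-49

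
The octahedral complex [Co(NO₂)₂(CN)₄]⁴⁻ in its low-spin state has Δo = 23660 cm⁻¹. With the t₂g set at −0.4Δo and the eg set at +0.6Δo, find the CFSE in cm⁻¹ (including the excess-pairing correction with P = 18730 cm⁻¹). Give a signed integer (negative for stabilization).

-23858

Ligand charges: 2×(-1) from NO₂⁻ and 4×(-1) from CN⁻ sum to -6; with overall charge -4, Co is +2.
Co²⁺: group 9, so d-count = 9 − 2 = 7.
Electron filling gives t₂g⁶ eg¹.
The orbital stabilization is -1.8Δo = -1.8 × 23660 = -42588 cm⁻¹.
High-spin d⁷ would be t₂g⁵ eg² with 2 pairs; low-spin has 3, so 1 excess pair costs +1P = +18730 cm⁻¹.
Overall CFSE = -42588 + 18730 = -23858 cm⁻¹.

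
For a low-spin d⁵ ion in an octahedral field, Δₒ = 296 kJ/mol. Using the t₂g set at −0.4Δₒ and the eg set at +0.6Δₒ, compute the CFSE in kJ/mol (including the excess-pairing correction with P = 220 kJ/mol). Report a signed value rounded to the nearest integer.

-152

Electron filling gives t₂g⁵ eg⁰.
Orbital CFSE = 5(-0.4) + 0(0.6) = -2.0Δₒ = -2.0 × 296 = -592 kJ/mol.
High-spin d⁵ would be t₂g³ eg² with 0 pairs; low-spin has 2, so 2 excess pairs cost +2P = +440 kJ/mol.
Overall CFSE = -592 + 440 = -152 kJ/mol.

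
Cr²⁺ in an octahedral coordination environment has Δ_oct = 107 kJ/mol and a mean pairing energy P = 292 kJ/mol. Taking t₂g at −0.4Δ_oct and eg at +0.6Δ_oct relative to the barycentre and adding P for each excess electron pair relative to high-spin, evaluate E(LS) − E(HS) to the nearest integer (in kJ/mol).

Cr²⁺: group 6, so d-count = 6 − 2 = 4.
High-spin: t₂g³ eg¹, CFSE = -0.6Δ_oct = -64 kJ/mol.
Low-spin: t₂g⁴ eg⁰, orbital CFSE = -1.6Δ_oct = -171 kJ/mol; plus 1 excess pair × P = +292 kJ/mol; total 121 kJ/mol.
The difference is 121 − (-64) = 185 kJ/mol, so high-spin lies lower.

185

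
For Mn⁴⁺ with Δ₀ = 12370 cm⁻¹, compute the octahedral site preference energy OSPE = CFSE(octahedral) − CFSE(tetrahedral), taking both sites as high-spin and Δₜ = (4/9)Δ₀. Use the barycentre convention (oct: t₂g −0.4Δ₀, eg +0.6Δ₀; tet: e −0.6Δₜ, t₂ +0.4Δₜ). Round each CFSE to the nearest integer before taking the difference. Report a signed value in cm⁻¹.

-10446

Mn⁴⁺: group 7, so d-count = 7 − 4 = 3.
Octahedral high-spin t2g^3 e_g^0: CFSE = -1.2 × 12370 = -14844 cm⁻¹.
In a tetrahedral site the filling is e^2 t2^1: CFSE(tet) = -0.8Δₜ = -0.8 × (4/9)(12370) = -4398 cm⁻¹.
Subtracting, OSPE = -14844 − (-4398) = -10446 cm⁻¹.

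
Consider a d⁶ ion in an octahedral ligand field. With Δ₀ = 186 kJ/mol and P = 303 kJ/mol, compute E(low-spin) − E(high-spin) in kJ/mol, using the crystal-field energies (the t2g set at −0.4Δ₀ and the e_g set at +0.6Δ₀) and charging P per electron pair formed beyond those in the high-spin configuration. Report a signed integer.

234

High-spin d⁶ fills as t2g^4 e_g^2 with CFSE 4(−0.4) + 2(+0.6) = -0.4Δ₀ = -74 kJ/mol.
Low-spin: t2g^6 e_g^0, orbital CFSE = -2.4Δ₀ = -446 kJ/mol; plus 2 excess pairs × P = +606 kJ/mol; total 160 kJ/mol.
The difference is 160 − (-74) = 234 kJ/mol, so high-spin lies lower.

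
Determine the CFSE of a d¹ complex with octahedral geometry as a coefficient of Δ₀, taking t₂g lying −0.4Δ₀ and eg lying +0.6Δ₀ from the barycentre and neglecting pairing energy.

Configuration: t₂g¹ eg⁰.
CFSE = 1(-0.4Δ₀) + 0(0.6Δ₀) = -0.4Δ₀ + 0.0Δ₀ = -0.4Δ₀.

-0.4 Δ₀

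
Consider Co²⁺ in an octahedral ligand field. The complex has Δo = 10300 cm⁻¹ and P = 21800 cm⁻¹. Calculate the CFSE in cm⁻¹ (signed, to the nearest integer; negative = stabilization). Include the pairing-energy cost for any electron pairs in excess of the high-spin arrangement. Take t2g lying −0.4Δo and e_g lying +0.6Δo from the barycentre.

-8240

Group 9 minus oxidation state +2 gives a d⁷ configuration for Co²⁺.
Here Δo < P (10300 < 21800), so the high-spin state is favoured.
Configuration: t2g^5 e_g^2.
Orbital CFSE = -0.8Δo = -0.8 × 10300 = -8240 cm⁻¹.
High-spin has no excess pairs, so no pairing correction applies.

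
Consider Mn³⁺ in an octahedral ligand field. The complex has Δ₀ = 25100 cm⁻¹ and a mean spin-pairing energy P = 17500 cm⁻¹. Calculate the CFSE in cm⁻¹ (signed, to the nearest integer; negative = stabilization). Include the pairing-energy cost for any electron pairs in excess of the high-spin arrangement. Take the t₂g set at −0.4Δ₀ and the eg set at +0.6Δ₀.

Group 7 minus oxidation state +3 gives a d⁴ configuration for Mn³⁺.
Since Δ₀ = 25100 cm⁻¹ > P = 17500 cm⁻¹, the complex adopts the low-spin configuration.
Filling d⁴ accordingly: t₂g⁴ eg⁰.
Orbital CFSE = -1.6Δ₀ = -1.6 × 25100 = -40160 cm⁻¹.
Excess pairs vs high-spin: 1 − 0 = 1; pairing cost = +17500 cm⁻¹.
Net CFSE = -40160 + 17500 = -22660 cm⁻¹.

-22660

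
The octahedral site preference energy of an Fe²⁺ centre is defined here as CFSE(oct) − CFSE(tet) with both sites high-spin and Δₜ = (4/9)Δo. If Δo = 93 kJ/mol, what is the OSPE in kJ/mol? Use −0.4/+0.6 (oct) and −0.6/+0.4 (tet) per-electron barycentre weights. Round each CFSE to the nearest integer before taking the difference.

-12

Fe²⁺: group 8, so d-count = 8 − 2 = 6.
Octahedral (high-spin): t2g^4 e_g^2, CFSE = 4(−0.4) + 2(+0.6) = -0.4Δo = -0.4 × 93 = -37 kJ/mol.
Tetrahedral: e^3 t2^3, CFSE = 3(−0.6) + 3(+0.4) = -0.6Δₜ = -0.6 × (4/9) × 93 = -25 kJ/mol.
OSPE = -37 − (-25) = -12 kJ/mol.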